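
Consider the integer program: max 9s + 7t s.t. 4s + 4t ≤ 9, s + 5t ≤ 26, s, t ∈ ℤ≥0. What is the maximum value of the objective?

(s,t)=(2,0) is feasible, giving 18.
(s,t)=(1,1) is feasible, giving 16.
Maximum is 18 at (s,t)=(2,0).

18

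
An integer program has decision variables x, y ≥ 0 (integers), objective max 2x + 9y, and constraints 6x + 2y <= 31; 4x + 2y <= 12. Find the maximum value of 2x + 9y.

54

(x,y)=(0,6): 6·0+2·6=12≤31, 4·0+2·6=12≤12, objective 54.
(x,y)=(0,5): 6·0+2·5=10≤31, 4·0+2·5=10≤12, objective 45.
The best lattice point is (0,6), giving 54.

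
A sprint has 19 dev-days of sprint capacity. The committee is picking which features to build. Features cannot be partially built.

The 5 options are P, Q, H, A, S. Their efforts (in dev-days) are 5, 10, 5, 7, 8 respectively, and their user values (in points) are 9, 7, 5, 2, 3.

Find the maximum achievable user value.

P + H + A: effort 5 + 5 + 7 = 17 ≤ 19, user value 9 + 5 + 2 = 16.
P + Q: effort 5 + 10 = 15 ≤ 19, user value 9 + 7 = 16.
P + H + S: effort 5 + 5 + 8 = 18 ≤ 19, user value 9 + 5 + 3 = 17.
Best is P, H, and S with total user value 17.

17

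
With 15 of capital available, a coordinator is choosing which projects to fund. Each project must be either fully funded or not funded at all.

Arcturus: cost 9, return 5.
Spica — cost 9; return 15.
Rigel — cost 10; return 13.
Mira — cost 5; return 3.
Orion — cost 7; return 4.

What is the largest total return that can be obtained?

18

Allowing fractional choices, the relaxed optimum would be about 22.8, but projects are indivisible.
Rigel + Mira: cost 10 + 5 = 15 ≤ 15, return 13 + 3 = 16.
Spica + Mira: cost 9 + 5 = 14 ≤ 15, return 15 + 3 = 18.
Spica: cost 9 ≤ 15, return 15.
Best is Spica and Mira with total return 18.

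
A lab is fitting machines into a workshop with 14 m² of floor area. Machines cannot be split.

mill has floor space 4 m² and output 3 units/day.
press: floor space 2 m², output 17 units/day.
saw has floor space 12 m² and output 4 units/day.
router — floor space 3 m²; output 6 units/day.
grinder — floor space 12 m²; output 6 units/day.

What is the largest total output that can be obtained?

26

mill + press + router: floor space 4 + 2 + 3 = 9 ≤ 14, output 3 + 17 + 6 = 26.
press + router: floor space 2 + 3 = 5 ≤ 14, output 17 + 6 = 23.
Best is mill, press, and router with total output 26.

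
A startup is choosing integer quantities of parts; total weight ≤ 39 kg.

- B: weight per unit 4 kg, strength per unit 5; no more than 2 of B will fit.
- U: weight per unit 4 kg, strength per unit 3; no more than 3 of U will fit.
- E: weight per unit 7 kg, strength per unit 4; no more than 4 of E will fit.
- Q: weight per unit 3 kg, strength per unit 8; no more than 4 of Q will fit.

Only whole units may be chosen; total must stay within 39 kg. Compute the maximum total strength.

55

This is a bounded integer knapsack.
Q has the best ratio (8/3); taking only Q gives at most 4×8 = 32 (stopped by the supply cap of 4).
Mixing does better — 2×B, 3×U, 1×E, and 4×Q: weight 39 ≤ 39, strength 2·5 + 3·3 + 1·4 + 4·8 = 55.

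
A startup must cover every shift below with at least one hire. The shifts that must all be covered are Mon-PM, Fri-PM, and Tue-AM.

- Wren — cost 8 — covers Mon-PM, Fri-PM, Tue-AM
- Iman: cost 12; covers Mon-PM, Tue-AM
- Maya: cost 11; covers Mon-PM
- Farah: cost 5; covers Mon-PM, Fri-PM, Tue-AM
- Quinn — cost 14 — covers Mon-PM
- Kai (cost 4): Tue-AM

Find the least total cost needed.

This is an integer covering problem.
Farah alone covers Mon-PM, Fri-PM, Tue-AM — every shift.
Total cost: 5.

5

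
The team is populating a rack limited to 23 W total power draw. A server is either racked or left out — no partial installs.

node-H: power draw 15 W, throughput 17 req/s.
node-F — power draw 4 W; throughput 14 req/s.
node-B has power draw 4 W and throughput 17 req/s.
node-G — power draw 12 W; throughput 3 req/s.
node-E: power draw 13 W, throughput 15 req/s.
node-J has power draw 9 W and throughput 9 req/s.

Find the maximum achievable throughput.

This is an integer program with binary decision variables.
node-F + node-B + node-J: power draw 4 + 4 + 9 = 17 ≤ 23, throughput 14 + 17 + 9 = 40.
node-F + node-B + node-E: power draw 4 + 4 + 13 = 21 ≤ 23, throughput 14 + 17 + 15 = 46.
node-H + node-F + node-B: power draw 15 + 4 + 4 = 23 ≤ 23, throughput 17 + 14 + 17 = 48.
Best is node-H, node-F, and node-B with total throughput 48.

48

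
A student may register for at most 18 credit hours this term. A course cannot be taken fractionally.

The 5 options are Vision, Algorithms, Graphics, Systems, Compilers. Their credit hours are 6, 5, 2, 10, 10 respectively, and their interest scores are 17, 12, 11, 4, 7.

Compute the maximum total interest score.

40

This is an integer program with binary decision variables.
Take Vision, Algorithms, and Graphics: credit hours 6 + 5 + 2 = 13 ≤ 18, interest score 17 + 12 + 11 = 40.
No other feasible combination does better.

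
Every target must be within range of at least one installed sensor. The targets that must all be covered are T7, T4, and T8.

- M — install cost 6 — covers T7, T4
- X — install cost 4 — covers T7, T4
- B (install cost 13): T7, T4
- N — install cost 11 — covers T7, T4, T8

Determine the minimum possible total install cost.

11

This is an integer covering problem.
The greedy cost-per-new-target heuristic would pick X and N for 15, but a cheaper cover exists.
N alone covers T7, T4, T8 — every target.
Total install cost: 11.
No cover costs less than 11.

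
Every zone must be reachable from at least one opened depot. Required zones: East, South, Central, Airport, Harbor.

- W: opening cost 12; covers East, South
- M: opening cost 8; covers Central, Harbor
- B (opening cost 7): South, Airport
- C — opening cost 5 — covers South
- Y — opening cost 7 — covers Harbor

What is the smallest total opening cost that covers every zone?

27

Choose W, M, and B: together they cover East, South, Central, Airport, Harbor — every zone.
Total opening cost: 12 + 8 + 7 = 27.
No cover costs less than 27.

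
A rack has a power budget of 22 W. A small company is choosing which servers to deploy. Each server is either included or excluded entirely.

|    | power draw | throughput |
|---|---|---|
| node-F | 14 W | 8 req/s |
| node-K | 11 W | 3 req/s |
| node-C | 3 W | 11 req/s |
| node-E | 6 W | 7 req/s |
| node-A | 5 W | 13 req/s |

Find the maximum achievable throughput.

32

node-K + node-C + node-A: power draw 11 + 3 + 5 = 19 ≤ 22, throughput 3 + 11 + 13 = 27.
node-F + node-C + node-A: power draw 14 + 3 + 5 = 22 ≤ 22, throughput 8 + 11 + 13 = 32.
node-C + node-E + node-A: power draw 3 + 6 + 5 = 14 ≤ 22, throughput 11 + 7 + 13 = 31.
Best is node-F, node-C, and node-A with total throughput 32.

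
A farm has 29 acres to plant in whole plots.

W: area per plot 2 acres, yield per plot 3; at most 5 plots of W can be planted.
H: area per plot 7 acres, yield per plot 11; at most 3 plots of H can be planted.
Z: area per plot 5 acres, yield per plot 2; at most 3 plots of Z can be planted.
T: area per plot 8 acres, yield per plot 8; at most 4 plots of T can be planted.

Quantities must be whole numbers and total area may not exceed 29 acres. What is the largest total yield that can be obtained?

H has the best ratio (11/7); taking only H gives at most 3×11 = 33 (stopped by the supply cap of 3).
Mixing does better — 4×W and 3×H: area 29 ≤ 29, yield 4·3 + 3·11 = 45.

45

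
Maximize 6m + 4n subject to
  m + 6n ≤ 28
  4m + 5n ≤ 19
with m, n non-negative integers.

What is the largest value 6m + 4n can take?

24

(m,n)=(4,0): 1·4+6·0=4≤28, 4·4+5·0=16≤19, objective 24.
(m,n)=(3,1): 1·3+6·1=9≤28, 4·3+5·1=17≤19, objective 22.
(m,n)=(3,0): 1·3+6·0=3≤28, 4·3+5·0=12≤19, objective 18.
The best lattice point is (4,0), giving 24.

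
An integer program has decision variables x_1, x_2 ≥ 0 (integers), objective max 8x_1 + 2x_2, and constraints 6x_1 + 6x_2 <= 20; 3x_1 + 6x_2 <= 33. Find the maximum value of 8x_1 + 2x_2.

24

(x_1,x_2)=(3,0): 6·3+6·0=18≤20, 3·3+6·0=9≤33, objective 24.
(x_1,x_2)=(2,1): 6·2+6·1=18≤20, 3·2+6·1=12≤33, objective 18.
(x_1,x_2)=(2,0): 6·2+6·0=12≤20, 3·2+6·0=6≤33, objective 16.
The best lattice point is (3,0), giving 24.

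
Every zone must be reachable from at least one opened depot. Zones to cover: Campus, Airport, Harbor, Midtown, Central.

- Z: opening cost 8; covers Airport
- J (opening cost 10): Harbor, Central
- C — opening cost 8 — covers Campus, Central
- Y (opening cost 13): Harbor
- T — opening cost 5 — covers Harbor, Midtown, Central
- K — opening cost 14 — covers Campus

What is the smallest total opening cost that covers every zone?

This is a weighted set-cover instance.
Choose Z, C, and T: together they cover Campus, Airport, Harbor, Midtown, Central — every zone.
Total opening cost: 8 + 8 + 5 = 21.
No cover costs less than 21.

21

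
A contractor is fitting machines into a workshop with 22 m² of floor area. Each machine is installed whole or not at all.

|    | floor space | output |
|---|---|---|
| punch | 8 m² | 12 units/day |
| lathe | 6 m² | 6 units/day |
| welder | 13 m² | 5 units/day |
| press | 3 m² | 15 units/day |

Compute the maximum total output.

punch + press: floor space 8 + 3 = 11 ≤ 22, output 12 + 15 = 27.
punch + lathe + press: floor space 8 + 6 + 3 = 17 ≤ 22, output 12 + 6 + 15 = 33.
Best is punch, lathe, and press with total output 33.

33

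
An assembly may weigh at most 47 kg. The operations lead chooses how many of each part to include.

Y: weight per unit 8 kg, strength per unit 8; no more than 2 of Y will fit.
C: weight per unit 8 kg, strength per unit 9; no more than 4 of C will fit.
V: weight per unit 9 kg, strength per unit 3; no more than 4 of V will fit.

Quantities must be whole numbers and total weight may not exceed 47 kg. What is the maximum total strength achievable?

This is a bounded integer knapsack.
C has the best ratio (9/8); taking only C gives at most 4×9 = 36 (stopped by the supply cap of 4).
Mixing does better — 1×Y and 4×C: weight 40 ≤ 47, strength 1·8 + 4·9 = 44.

44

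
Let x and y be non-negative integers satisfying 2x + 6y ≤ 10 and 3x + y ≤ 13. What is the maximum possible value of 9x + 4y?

The continuous relaxation peaks at (4.25, 0.25) with value 39.25; rounding to a feasible lattice point costs some objective.
(x,y)=(4,0): 2·4+6·0=8≤10, 3·4+1·0=12≤13, objective 36.
(x,y)=(3,0): 2·3+6·0=6≤10, 3·3+1·0=9≤13, objective 27.
Maximum is 36 at (x,y)=(4,0).

36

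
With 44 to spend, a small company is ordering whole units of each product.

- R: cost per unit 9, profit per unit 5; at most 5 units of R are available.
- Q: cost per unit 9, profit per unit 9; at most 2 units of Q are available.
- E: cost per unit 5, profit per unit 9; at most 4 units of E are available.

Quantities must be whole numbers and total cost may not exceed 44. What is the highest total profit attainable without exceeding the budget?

E has the best ratio (9/5); taking only E gives at most 4×9 = 36 (stopped by the supply cap of 4).
Mixing does better — 2×Q and 4×E: cost 38 ≤ 44, profit 2·9 + 4·9 = 54.

54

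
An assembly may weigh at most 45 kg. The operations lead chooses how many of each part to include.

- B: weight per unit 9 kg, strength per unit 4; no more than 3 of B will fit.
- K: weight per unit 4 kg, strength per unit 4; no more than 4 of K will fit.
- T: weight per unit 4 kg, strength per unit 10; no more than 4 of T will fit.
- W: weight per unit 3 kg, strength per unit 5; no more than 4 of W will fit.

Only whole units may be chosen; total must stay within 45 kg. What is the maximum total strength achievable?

4×K, 4×T, and 4×W: weight 44 ≤ 45, strength 4·4 + 4·10 + 4·5 = 76.
3×K, 4×T, and 4×W: weight 40 ≤ 45, strength 3·4 + 4·10 + 4·5 = 72.
Best is 76.

76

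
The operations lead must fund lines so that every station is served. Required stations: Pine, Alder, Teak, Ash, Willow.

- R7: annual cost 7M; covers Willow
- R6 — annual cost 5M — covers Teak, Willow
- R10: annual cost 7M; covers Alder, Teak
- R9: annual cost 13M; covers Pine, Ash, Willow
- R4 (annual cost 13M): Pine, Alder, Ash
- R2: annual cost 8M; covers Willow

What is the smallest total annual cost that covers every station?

This is a weighted set-cover instance.
Choose R6 and R4: together they cover Pine, Alder, Teak, Ash, Willow — every station.
Total annual cost: 5 + 13 = 18.
No cover costs less than 18.

18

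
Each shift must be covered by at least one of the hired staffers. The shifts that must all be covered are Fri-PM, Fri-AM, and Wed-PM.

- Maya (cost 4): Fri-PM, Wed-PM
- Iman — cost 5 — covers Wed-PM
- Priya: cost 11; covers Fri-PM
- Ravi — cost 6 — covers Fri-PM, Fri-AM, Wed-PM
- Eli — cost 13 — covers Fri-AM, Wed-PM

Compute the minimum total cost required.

6

This is a weighted set-cover instance.
The greedy cost-per-new-shift heuristic would pick Maya and Ravi for 10, but a cheaper cover exists.
Ravi alone covers Fri-PM, Fri-AM, Wed-PM — every shift.
Total cost: 6.
No cover costs less than 6.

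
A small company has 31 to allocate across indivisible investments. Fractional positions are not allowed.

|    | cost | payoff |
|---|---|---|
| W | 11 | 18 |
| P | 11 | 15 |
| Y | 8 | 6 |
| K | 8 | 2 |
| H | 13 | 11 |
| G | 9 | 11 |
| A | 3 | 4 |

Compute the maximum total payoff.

This is an integer program with binary decision variables.
Allowing fractional choices, the relaxed optimum would be about 44.3, but investments are indivisible.
W + P + G: cost 11 + 11 + 9 = 31 ≤ 31, payoff 18 + 15 + 11 = 44.
W + Y + G + A: cost 11 + 8 + 9 + 3 = 31 ≤ 31, payoff 18 + 6 + 11 + 4 = 39.
W + P + Y: cost 11 + 11 + 8 = 30 ≤ 31, payoff 18 + 15 + 6 = 39.
Best is W, P, and G with total payoff 44.

44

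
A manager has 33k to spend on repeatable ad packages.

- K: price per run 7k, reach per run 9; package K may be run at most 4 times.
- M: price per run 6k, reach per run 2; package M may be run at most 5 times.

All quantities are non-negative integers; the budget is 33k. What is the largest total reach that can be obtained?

36

This is a bounded integer knapsack.
Take 4×K: price 28 ≤ 33, reach 4·9 = 36.
K has the best ratio (9/7) and is taken to its limit of 4; remaining capacity is filled optimally with the others.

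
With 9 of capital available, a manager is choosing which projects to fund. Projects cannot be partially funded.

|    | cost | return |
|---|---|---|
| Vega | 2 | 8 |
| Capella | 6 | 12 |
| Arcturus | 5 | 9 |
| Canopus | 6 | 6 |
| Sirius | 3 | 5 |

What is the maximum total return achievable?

20

Vega + Capella: cost 2 + 6 = 8 ≤ 9, return 8 + 12 = 20.
Vega + Arcturus: cost 2 + 5 = 7 ≤ 9, return 8 + 9 = 17.
Capella + Sirius: cost 6 + 3 = 9 ≤ 9, return 12 + 5 = 17.
Best is Vega and Capella with total return 20.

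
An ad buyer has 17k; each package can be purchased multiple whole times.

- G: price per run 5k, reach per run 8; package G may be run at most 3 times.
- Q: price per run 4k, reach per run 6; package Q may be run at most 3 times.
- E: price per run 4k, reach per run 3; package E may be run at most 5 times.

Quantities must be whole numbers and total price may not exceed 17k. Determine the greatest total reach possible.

This is a bounded integer knapsack.
G has the best ratio (8/5); taking only G gives at most 3×8 = 24 (stopped by the price limit).
Mixing does better — 1×G and 3×Q: price 17 ≤ 17, reach 1·8 + 3·6 = 26.

26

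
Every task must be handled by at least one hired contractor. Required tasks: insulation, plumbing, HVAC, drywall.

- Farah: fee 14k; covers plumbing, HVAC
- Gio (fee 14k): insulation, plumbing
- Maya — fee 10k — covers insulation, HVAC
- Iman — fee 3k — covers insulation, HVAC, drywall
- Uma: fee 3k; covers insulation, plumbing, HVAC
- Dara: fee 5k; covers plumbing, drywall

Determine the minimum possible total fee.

6

Choose Iman and Uma: together they cover insulation, plumbing, HVAC, drywall — every task.
Total fee: 3 + 3 = 6.
No cover costs less than 6.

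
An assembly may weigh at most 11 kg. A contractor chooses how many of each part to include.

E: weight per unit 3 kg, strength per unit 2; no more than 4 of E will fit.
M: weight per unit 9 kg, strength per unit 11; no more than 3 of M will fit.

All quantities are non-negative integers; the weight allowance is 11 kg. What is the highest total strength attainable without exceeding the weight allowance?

This is a bounded integer knapsack.
1×M: weight 9 ≤ 11, strength 1·11 = 11.
3×E: weight 9 ≤ 11, strength 3·2 = 6.
Best is 11.

11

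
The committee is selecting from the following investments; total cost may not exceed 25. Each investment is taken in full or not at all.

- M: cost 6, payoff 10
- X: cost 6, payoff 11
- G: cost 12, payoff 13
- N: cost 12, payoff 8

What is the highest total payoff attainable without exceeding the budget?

Take M, X, and G: cost 6 + 6 + 12 = 24 ≤ 25, payoff 10 + 11 + 13 = 34.
No other feasible combination does better.

34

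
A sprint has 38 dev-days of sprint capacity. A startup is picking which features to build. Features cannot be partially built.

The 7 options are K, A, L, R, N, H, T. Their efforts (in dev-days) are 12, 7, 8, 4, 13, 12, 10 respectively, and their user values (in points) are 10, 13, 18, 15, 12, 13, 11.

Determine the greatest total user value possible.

59

A + L + R + H: effort 7 + 8 + 4 + 12 = 31 ≤ 38, user value 13 + 18 + 15 + 13 = 59.
A + L + R + N: effort 7 + 8 + 4 + 13 = 32 ≤ 38, user value 13 + 18 + 15 + 12 = 58.
Best is A, L, R, and H with total user value 59.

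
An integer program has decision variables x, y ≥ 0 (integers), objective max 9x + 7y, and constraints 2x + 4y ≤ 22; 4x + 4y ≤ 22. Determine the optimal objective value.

45

Relaxing integrality, the LP optimum is 49.50 at (x,y) = (5.5, 0), which is not an integer point.
(x,y)=(5,0): 2·5+4·0=10≤22, 4·5+4·0=20≤22, objective 45.
(x,y)=(4,1): 2·4+4·1=12≤22, 4·4+4·1=20≤22, objective 43.
(x,y)=(4,0): 2·4+4·0=8≤22, 4·4+4·0=16≤22, objective 36.
Maximum is 45 at (x,y)=(5,0).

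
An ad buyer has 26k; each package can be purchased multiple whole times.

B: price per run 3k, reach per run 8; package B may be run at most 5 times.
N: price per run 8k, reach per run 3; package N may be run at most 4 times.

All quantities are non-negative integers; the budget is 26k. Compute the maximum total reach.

43

Take 5×B and 1×N: price 23 ≤ 26, reach 5·8 + 1·3 = 43.
B has the best ratio (8/3) and is taken to its limit of 5; remaining capacity is filled optimally with the others.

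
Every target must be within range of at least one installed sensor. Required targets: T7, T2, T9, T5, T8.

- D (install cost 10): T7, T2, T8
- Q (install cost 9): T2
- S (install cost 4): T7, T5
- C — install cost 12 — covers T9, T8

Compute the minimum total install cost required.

25

The greedy cost-per-new-target heuristic would pick S, D, and C for 26, but a cheaper cover exists.
Choose Q, S, and C: together they cover T7, T2, T9, T5, T8 — every target.
Total install cost: 9 + 4 + 12 = 25.
No cover costs less than 25.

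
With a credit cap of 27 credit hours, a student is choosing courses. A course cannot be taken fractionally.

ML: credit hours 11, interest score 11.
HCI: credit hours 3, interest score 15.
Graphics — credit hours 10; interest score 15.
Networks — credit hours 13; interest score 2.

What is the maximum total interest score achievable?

Take ML, HCI, and Graphics: credit hours 11 + 3 + 10 = 24 ≤ 27, interest score 11 + 15 + 15 = 41.
No other feasible combination does better.

41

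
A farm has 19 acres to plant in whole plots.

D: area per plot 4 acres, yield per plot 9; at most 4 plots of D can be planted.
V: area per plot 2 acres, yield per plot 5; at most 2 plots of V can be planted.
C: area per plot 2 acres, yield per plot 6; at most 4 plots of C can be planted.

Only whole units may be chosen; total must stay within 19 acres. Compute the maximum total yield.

47

C has the best ratio (6/2); taking only C gives at most 4×6 = 24 (stopped by the supply cap of 4).
Mixing does better — 2×D, 1×V, and 4×C: area 18 ≤ 19, yield 2·9 + 1·5 + 4·6 = 47.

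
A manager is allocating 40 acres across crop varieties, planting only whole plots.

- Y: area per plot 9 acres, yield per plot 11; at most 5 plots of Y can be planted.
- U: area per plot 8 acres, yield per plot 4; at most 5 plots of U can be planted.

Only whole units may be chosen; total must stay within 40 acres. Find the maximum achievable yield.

44

Y has the best ratio (11/9); taking only Y gives at most 4×11 = 44 (stopped by the area limit).
Optimal: 4×Y: area 36 ≤ 40, yield 4·11 = 44.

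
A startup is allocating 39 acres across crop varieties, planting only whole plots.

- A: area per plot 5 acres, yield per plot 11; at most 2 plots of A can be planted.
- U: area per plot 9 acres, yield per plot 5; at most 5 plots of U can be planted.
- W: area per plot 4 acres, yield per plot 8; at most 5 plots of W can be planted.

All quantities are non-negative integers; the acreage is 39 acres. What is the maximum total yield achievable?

This is a bounded integer knapsack.
2×A, 1×U, and 5×W: area 39 ≤ 39, yield 2·11 + 1·5 + 5·8 = 67.
2×A and 5×W: area 30 ≤ 39, yield 2·11 + 5·8 = 62.
Best is 67.

67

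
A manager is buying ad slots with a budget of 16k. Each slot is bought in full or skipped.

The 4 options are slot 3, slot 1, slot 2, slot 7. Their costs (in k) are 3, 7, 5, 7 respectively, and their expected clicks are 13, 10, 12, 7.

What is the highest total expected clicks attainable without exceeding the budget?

35

Allowing fractional choices, the relaxed optimum would be about 36.0, but ad slots are indivisible.
slot 3 + slot 1 + slot 2: cost 3 + 7 + 5 = 15 ≤ 16, expected clicks 13 + 10 + 12 = 35.
slot 3 + slot 2 + slot 7: cost 3 + 5 + 7 = 15 ≤ 16, expected clicks 13 + 12 + 7 = 32.
slot 3 + slot 2: cost 3 + 5 = 8 ≤ 16, expected clicks 13 + 12 = 25.
Best is slot 3, slot 1, and slot 2 with total expected clicks 35.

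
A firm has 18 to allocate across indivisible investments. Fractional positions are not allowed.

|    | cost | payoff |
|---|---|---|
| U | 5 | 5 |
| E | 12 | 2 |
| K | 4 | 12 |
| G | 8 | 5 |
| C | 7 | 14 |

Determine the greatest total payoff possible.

Allowing fractional choices, the relaxed optimum would be about 32.2, but investments are indivisible.
U + K + G: cost 5 + 4 + 8 = 17 ≤ 18, payoff 5 + 12 + 5 = 22.
U + K + C: cost 5 + 4 + 7 = 16 ≤ 18, payoff 5 + 12 + 14 = 31.
K + C: cost 4 + 7 = 11 ≤ 18, payoff 12 + 14 = 26.
Best is U, K, and C with total payoff 31.

31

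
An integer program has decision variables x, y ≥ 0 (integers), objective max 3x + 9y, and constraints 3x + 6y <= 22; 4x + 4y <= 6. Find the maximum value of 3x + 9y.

9

Relaxing integrality, the LP optimum is 13.50 at (x,y) = (0, 1.5), which is not an integer point.
(x,y)=(0,1): 3·0+6·1=6≤22, 4·0+4·1=4≤6, objective 9.
(x,y)=(1,0): 3·1+6·0=3≤22, 4·1+4·0=4≤6, objective 3.
Maximum is 9 at (x,y)=(0,1).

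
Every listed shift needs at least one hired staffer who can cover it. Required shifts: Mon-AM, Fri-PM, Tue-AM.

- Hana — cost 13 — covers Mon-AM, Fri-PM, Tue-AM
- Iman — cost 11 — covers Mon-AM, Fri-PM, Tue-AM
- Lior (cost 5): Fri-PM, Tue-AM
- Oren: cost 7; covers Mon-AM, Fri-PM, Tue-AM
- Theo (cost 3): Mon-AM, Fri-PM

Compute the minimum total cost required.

7

The greedy cost-per-new-shift heuristic would pick Theo and Lior for 8, but a cheaper cover exists.
Oren alone covers Mon-AM, Fri-PM, Tue-AM — every shift.
Total cost: 7.
No cover costs less than 7.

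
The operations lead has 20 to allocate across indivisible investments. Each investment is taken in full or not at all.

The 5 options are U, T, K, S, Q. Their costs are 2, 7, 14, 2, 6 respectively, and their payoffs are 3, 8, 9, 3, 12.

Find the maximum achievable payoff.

Allowing fractional choices, the relaxed optimum would be about 27.9, but investments are indivisible.
U + T + Q: cost 2 + 7 + 6 = 15 ≤ 20, payoff 3 + 8 + 12 = 23.
U + T + S + Q: cost 2 + 7 + 2 + 6 = 17 ≤ 20, payoff 3 + 8 + 3 + 12 = 26.
Best is U, T, S, and Q with total payoff 26.

26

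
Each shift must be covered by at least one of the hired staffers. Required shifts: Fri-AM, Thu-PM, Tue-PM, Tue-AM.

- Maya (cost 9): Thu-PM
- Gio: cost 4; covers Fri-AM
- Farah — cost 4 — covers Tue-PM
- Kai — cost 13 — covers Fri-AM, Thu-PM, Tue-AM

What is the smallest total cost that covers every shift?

The greedy cost-per-new-shift heuristic would pick Gio, Farah, and Kai for 21, but a cheaper cover exists.
Choose Farah and Kai: together they cover Fri-AM, Thu-PM, Tue-PM, Tue-AM — every shift.
Total cost: 4 + 13 = 17.
No cover costs less than 17.

17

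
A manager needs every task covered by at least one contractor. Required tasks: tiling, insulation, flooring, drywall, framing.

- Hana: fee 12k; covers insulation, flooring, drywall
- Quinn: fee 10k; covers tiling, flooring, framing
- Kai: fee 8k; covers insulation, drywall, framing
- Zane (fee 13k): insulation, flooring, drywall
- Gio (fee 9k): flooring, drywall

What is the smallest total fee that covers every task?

18

Choose Quinn and Kai: together they cover tiling, insulation, flooring, drywall, framing — every task.
Total fee: 10 + 8 = 18.
No cover costs less than 18.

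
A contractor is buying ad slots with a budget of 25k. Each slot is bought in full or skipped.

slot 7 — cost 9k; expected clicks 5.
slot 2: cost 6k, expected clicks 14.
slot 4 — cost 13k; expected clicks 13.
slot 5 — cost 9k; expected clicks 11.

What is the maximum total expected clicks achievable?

30

slot 7 + slot 2 + slot 5: cost 9 + 6 + 9 = 24 ≤ 25, expected clicks 5 + 14 + 11 = 30.
slot 2 + slot 4: cost 6 + 13 = 19 ≤ 25, expected clicks 14 + 13 = 27.
Best is slot 7, slot 2, and slot 5 with total expected clicks 30.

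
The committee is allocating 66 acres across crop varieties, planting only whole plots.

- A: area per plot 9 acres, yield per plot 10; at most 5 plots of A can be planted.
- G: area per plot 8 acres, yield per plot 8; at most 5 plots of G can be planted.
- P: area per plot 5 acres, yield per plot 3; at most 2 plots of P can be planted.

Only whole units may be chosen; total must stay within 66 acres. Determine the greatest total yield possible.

This is a bounded integer knapsack.
4×A, 3×G, and 1×P: area 65 ≤ 66, yield 4·10 + 3·8 + 1·3 = 67.
5×A, 2×G, and 1×P: area 66 ≤ 66, yield 5·10 + 2·8 + 1·3 = 69.
Best is 69.

69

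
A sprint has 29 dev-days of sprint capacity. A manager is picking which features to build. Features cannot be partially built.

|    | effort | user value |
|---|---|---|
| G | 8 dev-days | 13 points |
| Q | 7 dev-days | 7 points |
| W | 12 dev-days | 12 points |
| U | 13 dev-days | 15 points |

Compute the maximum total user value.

35

This is an integer program with binary decision variables.
Take G, Q, and U: effort 8 + 7 + 13 = 28 ≤ 29, user value 13 + 7 + 15 = 35.
No other feasible combination does better.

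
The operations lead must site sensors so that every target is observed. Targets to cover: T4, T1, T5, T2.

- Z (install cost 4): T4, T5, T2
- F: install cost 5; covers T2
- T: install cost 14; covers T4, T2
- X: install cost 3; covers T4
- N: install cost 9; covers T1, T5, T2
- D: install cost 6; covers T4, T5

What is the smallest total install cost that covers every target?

This is an integer covering problem.
The greedy cost-per-new-target heuristic would pick Z and N for 13, but a cheaper cover exists.
Choose X and N: together they cover T4, T1, T5, T2 — every target.
Total install cost: 3 + 9 = 12.
No cover costs less than 12.

12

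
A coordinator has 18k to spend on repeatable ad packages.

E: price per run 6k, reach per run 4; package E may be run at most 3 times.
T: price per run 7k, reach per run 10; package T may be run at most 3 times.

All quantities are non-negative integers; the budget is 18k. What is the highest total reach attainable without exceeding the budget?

20

T has the best ratio (10/7); taking only T gives at most 2×10 = 20 (stopped by the price limit).
Optimal: 2×T: price 14 ≤ 18, reach 2·10 = 20.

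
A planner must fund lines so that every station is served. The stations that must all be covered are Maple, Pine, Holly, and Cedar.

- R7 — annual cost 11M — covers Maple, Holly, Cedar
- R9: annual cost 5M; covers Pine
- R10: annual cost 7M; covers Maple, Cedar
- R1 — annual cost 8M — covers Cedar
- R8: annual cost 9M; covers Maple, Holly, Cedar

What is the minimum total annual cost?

14

This is a weighted set-cover instance.
Choose R9 and R8: together they cover Maple, Pine, Holly, Cedar — every station.
Total annual cost: 5 + 9 = 14.
No cover costs less than 14.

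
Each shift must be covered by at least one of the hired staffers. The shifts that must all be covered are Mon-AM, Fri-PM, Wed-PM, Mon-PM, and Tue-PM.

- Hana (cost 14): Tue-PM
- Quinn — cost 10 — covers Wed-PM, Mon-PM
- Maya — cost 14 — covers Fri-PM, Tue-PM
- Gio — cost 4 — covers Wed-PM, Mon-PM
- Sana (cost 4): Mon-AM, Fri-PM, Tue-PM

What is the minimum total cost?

Choose Gio and Sana: together they cover Mon-AM, Fri-PM, Wed-PM, Mon-PM, Tue-PM — every shift.
Total cost: 4 + 4 = 8.
No cover costs less than 8.

8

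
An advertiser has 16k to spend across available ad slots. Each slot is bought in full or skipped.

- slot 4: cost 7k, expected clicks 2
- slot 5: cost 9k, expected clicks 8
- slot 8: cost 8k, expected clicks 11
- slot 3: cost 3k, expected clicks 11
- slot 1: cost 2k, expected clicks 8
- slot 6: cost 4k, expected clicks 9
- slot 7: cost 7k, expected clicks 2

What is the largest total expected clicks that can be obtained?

31

slot 8 + slot 3 + slot 6: cost 8 + 3 + 4 = 15 ≤ 16, expected clicks 11 + 11 + 9 = 31.
slot 8 + slot 3 + slot 1: cost 8 + 3 + 2 = 13 ≤ 16, expected clicks 11 + 11 + 8 = 30.
slot 4 + slot 3 + slot 1 + slot 6: cost 7 + 3 + 2 + 4 = 16 ≤ 16, expected clicks 2 + 11 + 8 + 9 = 30.
Best is slot 8, slot 3, and slot 6 with total expected clicks 31.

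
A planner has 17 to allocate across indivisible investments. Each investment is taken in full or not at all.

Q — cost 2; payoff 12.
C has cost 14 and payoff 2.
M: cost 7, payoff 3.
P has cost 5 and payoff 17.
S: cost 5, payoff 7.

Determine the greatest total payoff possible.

36

This is a 0-1 knapsack instance.
Take Q, P, and S: cost 2 + 5 + 5 = 12 ≤ 17, payoff 12 + 17 + 7 = 36.
No other feasible combination does better.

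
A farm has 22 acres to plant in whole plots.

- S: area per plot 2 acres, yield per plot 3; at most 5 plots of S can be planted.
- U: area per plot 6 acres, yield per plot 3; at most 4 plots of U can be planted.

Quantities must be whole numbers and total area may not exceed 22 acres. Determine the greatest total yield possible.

This is a bounded integer knapsack.
Take 5×S and 2×U: area 22 ≤ 22, yield 5·3 + 2·3 = 21.
S has the best ratio (3/2) and is taken to its limit of 5; remaining capacity is filled optimally with the others.

21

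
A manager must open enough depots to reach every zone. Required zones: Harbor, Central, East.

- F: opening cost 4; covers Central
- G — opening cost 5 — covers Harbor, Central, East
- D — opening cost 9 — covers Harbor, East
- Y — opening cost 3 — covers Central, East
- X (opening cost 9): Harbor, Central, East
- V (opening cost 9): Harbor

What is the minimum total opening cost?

5

The greedy cost-per-new-zone heuristic would pick Y and G for 8, but a cheaper cover exists.
G alone covers Harbor, Central, East — every zone.
Total opening cost: 5.
No cover costs less than 5.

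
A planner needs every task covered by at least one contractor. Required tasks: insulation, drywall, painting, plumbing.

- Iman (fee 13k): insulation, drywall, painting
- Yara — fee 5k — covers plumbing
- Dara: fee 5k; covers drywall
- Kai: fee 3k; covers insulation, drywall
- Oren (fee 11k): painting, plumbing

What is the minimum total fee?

14

Choose Kai and Oren: together they cover insulation, drywall, painting, plumbing — every task.
Total fee: 3 + 11 = 14.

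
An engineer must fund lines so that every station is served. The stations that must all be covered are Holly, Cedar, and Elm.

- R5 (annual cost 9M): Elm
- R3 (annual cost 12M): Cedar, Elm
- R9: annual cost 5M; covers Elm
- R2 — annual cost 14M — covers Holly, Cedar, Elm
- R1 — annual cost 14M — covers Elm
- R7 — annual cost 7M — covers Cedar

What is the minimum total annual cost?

R2 alone covers Holly, Cedar, Elm — every station.
Total annual cost: 14.
No cover costs less than 14.

14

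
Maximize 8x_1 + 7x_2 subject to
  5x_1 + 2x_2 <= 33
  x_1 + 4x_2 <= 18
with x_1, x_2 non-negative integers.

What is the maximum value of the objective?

61

Relaxing integrality, the LP optimum is 64.83 at (x_1,x_2) = (5.33, 3.17), which is not an integer point.
(x_1,x_2)=(5,3): 5·5+2·3=31≤33, 1·5+4·3=17≤18, objective 61.
(x_1,x_2)=(5,2): 5·5+2·2=29≤33, 1·5+4·2=13≤18, objective 54.
(x_1,x_2)=(4,3): 5·4+2·3=26≤33, 1·4+4·3=16≤18, objective 53.
Maximum is 61 at (x_1,x_2)=(5,3).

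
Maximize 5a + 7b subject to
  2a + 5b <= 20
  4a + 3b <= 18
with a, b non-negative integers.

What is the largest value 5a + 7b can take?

31

(a,b)=(2,3): 2·2+5·3=19≤20, 4·2+3·3=17≤18, objective 31.
(a,b)=(3,2): 2·3+5·2=16≤20, 4·3+3·2=18≤18, objective 29.
(a,b)=(1,3): 2·1+5·3=17≤20, 4·1+3·3=13≤18, objective 26.
No feasible integer point exceeds 31.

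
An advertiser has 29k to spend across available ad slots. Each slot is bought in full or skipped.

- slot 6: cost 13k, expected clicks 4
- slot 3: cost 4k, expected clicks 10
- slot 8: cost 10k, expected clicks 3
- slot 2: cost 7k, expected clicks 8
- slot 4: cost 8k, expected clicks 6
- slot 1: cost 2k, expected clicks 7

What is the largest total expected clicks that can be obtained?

Allowing fractional choices, the relaxed optimum would be about 33.5, but ad slots are indivisible.
slot 6 + slot 3 + slot 2 + slot 1: cost 13 + 4 + 7 + 2 = 26 ≤ 29, expected clicks 4 + 10 + 8 + 7 = 29.
slot 3 + slot 2 + slot 4 + slot 1: cost 4 + 7 + 8 + 2 = 21 ≤ 29, expected clicks 10 + 8 + 6 + 7 = 31.
slot 3 + slot 8 + slot 2 + slot 1: cost 4 + 10 + 7 + 2 = 23 ≤ 29, expected clicks 10 + 3 + 8 + 7 = 28.
Best is slot 3, slot 2, slot 4, and slot 1 with total expected clicks 31.

31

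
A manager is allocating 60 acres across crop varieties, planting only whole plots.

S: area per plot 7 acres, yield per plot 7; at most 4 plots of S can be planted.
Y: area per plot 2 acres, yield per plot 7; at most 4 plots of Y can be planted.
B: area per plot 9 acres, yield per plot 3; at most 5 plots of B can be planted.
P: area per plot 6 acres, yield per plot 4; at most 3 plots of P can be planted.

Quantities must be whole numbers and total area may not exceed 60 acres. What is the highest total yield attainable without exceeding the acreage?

4×S, 4×Y, 1×B, and 2×P: area 57 ≤ 60, yield 4·7 + 4·7 + 1·3 + 2·4 = 67.
4×S, 4×Y, and 3×P: area 54 ≤ 60, yield 4·7 + 4·7 + 3·4 = 68.
Best is 68.

68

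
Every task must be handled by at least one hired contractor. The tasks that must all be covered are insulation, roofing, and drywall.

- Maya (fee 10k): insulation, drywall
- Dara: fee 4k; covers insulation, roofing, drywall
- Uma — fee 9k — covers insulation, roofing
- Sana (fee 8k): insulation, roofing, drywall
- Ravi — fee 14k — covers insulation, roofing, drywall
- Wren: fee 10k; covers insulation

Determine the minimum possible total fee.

4

Dara alone covers insulation, roofing, drywall — every task.
Total fee: 4.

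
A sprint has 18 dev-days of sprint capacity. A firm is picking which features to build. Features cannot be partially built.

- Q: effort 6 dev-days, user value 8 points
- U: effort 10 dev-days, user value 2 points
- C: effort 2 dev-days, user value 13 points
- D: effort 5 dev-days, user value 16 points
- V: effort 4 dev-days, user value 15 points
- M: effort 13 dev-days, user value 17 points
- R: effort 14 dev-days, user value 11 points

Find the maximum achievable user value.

Take Q, C, D, and V: effort 6 + 2 + 5 + 4 = 17 ≤ 18, user value 8 + 13 + 16 + 15 = 52.
No other feasible combination does better.

52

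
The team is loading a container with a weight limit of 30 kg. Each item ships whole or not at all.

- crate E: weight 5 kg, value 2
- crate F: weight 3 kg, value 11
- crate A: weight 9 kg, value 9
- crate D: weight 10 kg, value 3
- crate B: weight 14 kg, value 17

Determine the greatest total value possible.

37

Allowing fractional choices, the relaxed optimum would be about 38.6, but items are indivisible.
crate E + crate F + crate B: weight 5 + 3 + 14 = 22 ≤ 30, value 2 + 11 + 17 = 30.
crate F + crate A + crate B: weight 3 + 9 + 14 = 26 ≤ 30, value 11 + 9 + 17 = 37.
crate F + crate D + crate B: weight 3 + 10 + 14 = 27 ≤ 30, value 11 + 3 + 17 = 31.
Best is crate F, crate A, and crate B with total value 37.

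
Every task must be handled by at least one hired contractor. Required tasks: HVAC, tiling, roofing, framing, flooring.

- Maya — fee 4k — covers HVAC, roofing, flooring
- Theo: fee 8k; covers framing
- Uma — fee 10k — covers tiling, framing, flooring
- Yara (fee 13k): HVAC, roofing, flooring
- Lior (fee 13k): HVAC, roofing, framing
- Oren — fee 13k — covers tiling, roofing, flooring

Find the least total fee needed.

14

Choose Maya and Uma: together they cover HVAC, tiling, roofing, framing, flooring — every task.
Total fee: 4 + 10 = 14.
No cover costs less than 14.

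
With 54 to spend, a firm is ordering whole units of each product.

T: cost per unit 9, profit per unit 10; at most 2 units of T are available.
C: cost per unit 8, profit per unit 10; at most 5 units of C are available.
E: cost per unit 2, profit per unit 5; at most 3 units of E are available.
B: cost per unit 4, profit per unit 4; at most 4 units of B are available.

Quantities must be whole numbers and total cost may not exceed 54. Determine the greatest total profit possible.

73

Take 5×C, 3×E, and 2×B: cost 54 ≤ 54, profit 5·10 + 3·5 + 2·4 = 73.
E has the best ratio (5/2) and is taken to its limit of 3; remaining capacity is filled optimally with the others.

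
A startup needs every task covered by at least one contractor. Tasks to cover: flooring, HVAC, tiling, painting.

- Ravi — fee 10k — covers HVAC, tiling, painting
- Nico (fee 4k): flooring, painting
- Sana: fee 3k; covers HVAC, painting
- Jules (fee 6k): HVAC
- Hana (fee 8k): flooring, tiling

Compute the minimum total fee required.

11

The greedy cost-per-new-task heuristic would pick Sana, Nico, and Hana for 15, but a cheaper cover exists.
Choose Sana and Hana: together they cover flooring, HVAC, tiling, painting — every task.
Total fee: 3 + 8 = 11.
No cover costs less than 11.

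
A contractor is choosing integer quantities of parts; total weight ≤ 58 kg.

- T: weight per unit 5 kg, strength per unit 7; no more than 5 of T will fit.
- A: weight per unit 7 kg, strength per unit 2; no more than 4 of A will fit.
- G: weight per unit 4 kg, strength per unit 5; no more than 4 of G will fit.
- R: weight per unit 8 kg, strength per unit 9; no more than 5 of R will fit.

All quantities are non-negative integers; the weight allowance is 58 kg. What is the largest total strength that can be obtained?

73

This is a bounded integer knapsack.
T has the best ratio (7/5); taking only T gives at most 5×7 = 35 (stopped by the supply cap of 5).
Mixing does better — 5×T, 4×G, and 2×R: weight 57 ≤ 58, strength 5·7 + 4·5 + 2·9 = 73.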